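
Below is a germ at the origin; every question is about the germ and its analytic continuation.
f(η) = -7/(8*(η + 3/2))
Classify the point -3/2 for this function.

The denominator factor η + 3/2 vanishes at -3/2 and appears to the power 1; the numerator there equals -7/8, nonzero, and no other factor vanishes.
Hence a pole whose order is the multiplicity, 1.

The point is a pole of order 1.


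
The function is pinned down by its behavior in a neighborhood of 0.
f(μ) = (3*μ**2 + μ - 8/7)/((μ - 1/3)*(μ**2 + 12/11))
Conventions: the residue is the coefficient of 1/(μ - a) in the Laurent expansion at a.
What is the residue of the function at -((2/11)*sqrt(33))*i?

The residue is (2829/1666) + ((148/833)*sqrt(33))*i.

The factor μ**2 + 12/11 splits as (μ - a)(μ - a') with a = -((2/11)*sqrt(33))*i, a' = ((2/11)*sqrt(33))*i. At the order-1 pole a set g(μ) = (μ - a)*f(μ) = [(3*μ**2 + μ - 8/7)/(μ - 1/3)] / (μ - a').
Simple pole: residue = g(a) at a = -((2/11)*sqrt(33))*i, which is (2829/1666) + ((148/833)*sqrt(33))*i.


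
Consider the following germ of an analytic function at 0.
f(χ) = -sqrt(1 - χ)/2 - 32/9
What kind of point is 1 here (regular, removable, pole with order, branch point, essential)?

The point is an algebraic (square-root) branch point.

The term (-1/2)*sqrt(1 - χ/(1)) has argument 1 - 1/(1) = 0 at 1: a square-root (algebraic, two-sheeted) branch point; the remaining terms are analytic or single-valued there.


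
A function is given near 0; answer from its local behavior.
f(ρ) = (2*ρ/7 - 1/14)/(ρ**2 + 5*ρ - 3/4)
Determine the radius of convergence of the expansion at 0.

Denominator factor (ρ**2 + 5*ρ - 3/4): discriminant 28, real irrational roots -5/2 + sqrt(7) and -5/2 - sqrt(7); poles of order 1, moduli -5/2 + sqrt(7) and 5/2 + sqrt(7).
The radius of convergence is the smallest modulus among the singular points: -5/2 + sqrt(7).

The radius of convergence is -5/2 + sqrt(7).


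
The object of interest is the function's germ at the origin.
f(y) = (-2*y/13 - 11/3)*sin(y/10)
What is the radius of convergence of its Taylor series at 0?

The radius of convergence is infinite.

The factor sin(y/10) is entire and contributes no finite singular point.
The polynomial part has no poles.
No finite singular points: the Taylor series at 0 converges everywhere.


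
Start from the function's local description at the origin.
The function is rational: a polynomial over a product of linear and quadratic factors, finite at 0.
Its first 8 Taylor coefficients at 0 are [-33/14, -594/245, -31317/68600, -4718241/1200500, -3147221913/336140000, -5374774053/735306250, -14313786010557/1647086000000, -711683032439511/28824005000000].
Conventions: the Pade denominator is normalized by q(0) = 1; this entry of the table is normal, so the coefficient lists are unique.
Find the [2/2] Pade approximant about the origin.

Taylor coefficients needed (read off): a_0 = -33/14, a_1 = -594/245, a_2 = -31317/68600, a_3 = -4718241/1200500, a_4 = -3147221913/336140000.
Write the denominator as Q(φ) = 1 + q1*φ + q2*φ^2. Requiring Q*f - P = O(φ^5) with deg P <= 2 kills the coefficients of φ^3..φ^4 in Q*f:
  φ^3: a_3 + q1*a_2 + q2*a_1 = 0, i.e. -4718241/1200500 + (-31317/68600)*q1 + (-594/245)*q2 = 0.
  φ^4: a_4 + q1*a_3 + q2*a_2 = 0, i.e. -3147221913/336140000 + (-4718241/1200500)*q1 + (-31317/68600)*q2 = 0.
Solving this linear system: q1 = -33522/14945, q2 = -501611/418460.
The numerator is Q*f truncated at degree 2: P0 = a_0 = -33/14; P1 = a_1 + q1*a_0 = 59895/20923; P2 = a_2 + q1*a_1 + q2*a_0 = 163350/20923.

The Pade approximant has numerator coefficients [-33/14, 59895/20923, 163350/20923]; denominator coefficients [1, -33522/14945, -501611/418460].


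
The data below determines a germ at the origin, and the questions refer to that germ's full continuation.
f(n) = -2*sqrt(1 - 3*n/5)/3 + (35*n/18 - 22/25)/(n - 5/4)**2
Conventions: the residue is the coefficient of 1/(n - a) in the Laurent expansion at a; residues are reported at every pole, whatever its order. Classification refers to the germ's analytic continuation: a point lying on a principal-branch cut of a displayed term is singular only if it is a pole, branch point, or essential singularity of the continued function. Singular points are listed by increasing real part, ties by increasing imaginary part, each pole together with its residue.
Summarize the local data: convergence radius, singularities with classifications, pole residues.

Denominator factor (n - 5/4)^2: pole of order 2 at 5/4, modulus 5/4.
Branch term (-2/3)*sqrt(1 - n/(5/3)): its argument vanishes at n = 5/3, a square-root branch point, modulus 5/3.
The radius of convergence is the smallest modulus among the singular points: 5/4.
The branch term is analytic at 5/4 and contributes nothing to the residue; only the rational part matters.
At the order-2 pole 5/4 set g(n) = (n - (5/4))^2*(rational part) = 35*n/18 - 22/25.
Order-2 pole: residue = g'(a); g'(5/4) = 35/18, so the residue is 35/18.
List the singular points by increasing real part (a conjugate pair: the negative imaginary part first).

Radius of convergence at 0: 5/4.
At 5/4: a pole of order 2; residue 35/18.
At 5/3: an algebraic (square-root) branch point.


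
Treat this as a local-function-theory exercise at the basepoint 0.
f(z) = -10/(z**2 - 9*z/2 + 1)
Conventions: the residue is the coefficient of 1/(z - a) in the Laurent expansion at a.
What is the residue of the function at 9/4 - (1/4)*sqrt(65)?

The residue is (4/13)*sqrt(65).

The factor z**2 - 9*z/2 + 1 splits as (z - a)(z - a') with a = 9/4 - (1/4)*sqrt(65), a' = 9/4 + (1/4)*sqrt(65). At the order-1 pole a set g(z) = (z - a)*f(z) = [-10] / (z - a').
Simple pole: residue = g(a) at a = 9/4 - (1/4)*sqrt(65), which is (4/13)*sqrt(65).


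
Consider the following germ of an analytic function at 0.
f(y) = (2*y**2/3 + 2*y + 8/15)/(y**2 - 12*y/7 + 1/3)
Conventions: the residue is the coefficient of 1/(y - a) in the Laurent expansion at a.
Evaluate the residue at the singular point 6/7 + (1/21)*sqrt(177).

The factor y**2 - 12*y/7 + 1/3 splits as (y - a)(y - a') with a = 6/7 + (1/21)*sqrt(177), a' = 6/7 - (1/21)*sqrt(177). At the order-1 pole a set g(y) = (y - a)*f(y) = [2*y**2/3 + 2*y + 8/15] / (y - a').
Simple pole: residue = g(a) at a = 6/7 + (1/21)*sqrt(177), which is 11/7 + (3313/18585)*sqrt(177).

The residue is 11/7 + (3313/18585)*sqrt(177).


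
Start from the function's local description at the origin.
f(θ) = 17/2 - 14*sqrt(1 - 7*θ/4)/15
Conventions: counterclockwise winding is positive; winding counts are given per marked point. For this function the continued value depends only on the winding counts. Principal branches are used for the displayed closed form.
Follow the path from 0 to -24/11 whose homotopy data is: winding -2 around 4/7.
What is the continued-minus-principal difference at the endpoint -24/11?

The rational part is single-valued and drops out of the difference; each branch term changes only by its own monodromy.
(-14/15)*sqrt(1 - θ/(4/7)): winding -2 is even, the square root returns to the same sheet, contribution 0.
Summing the contributions at θ = -24/11 gives 0.

Continued minus principal equals 0.


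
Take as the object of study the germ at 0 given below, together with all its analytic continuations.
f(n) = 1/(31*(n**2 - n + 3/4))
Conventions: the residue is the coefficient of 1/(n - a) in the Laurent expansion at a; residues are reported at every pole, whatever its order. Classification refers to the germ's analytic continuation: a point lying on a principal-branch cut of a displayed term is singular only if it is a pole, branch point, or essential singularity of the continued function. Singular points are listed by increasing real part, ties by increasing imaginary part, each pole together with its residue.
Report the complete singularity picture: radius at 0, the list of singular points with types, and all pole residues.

Denominator factor (n**2 - n + 3/4): discriminant -2, complex-conjugate roots (1/2) + ((1/2)*sqrt(2))*i and (1/2) - ((1/2)*sqrt(2))*i; poles of order 1, moduli (1/2)*sqrt(3) and (1/2)*sqrt(3).
The radius of convergence is the smallest modulus among the singular points: (1/2)*sqrt(3).
The factor n**2 - n + 3/4 splits as (n - a)(n - a') with a = (1/2) - ((1/2)*sqrt(2))*i, a' = (1/2) + ((1/2)*sqrt(2))*i. At the order-1 pole a set g(n) = (n - a)*f(n) = [1/31] / (n - a').
Simple pole: residue = g(a) at a = (1/2) - ((1/2)*sqrt(2))*i, which is ((1/62)*sqrt(2))*i.
The factor n**2 - n + 3/4 splits as (n - a)(n - a') with a = (1/2) + ((1/2)*sqrt(2))*i, a' = (1/2) - ((1/2)*sqrt(2))*i. At the order-1 pole a set g(n) = (n - a)*f(n) = [1/31] / (n - a').
Simple pole: residue = g(a) at a = (1/2) + ((1/2)*sqrt(2))*i, which is -((1/62)*sqrt(2))*i.
List the singular points by increasing real part (a conjugate pair: the negative imaginary part first).

Radius of convergence at 0: (1/2)*sqrt(3).
At (1/2) - ((1/2)*sqrt(2))*i: a pole of order 1; residue ((1/62)*sqrt(2))*i.
At (1/2) + ((1/2)*sqrt(2))*i: a pole of order 1; residue -((1/62)*sqrt(2))*i.


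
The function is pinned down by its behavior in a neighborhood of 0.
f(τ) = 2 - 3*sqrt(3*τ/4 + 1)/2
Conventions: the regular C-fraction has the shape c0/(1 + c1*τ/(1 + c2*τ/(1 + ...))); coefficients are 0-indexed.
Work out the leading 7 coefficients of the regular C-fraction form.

Taylor coefficients (expand at 0): a_0 = 1/2, a_1 = -9/16, a_2 = 27/256, a_3 = -81/2048, a_4 = 1215/65536, a_5 = -5103/524288, a_6 = 45927/8388608.
c0 = a_0 = 1/2. Peel one level at a time: if S = 1 + c*τ/S' with S'(0) = 1, then c is the τ-coefficient of S and S' = c*τ/(S - 1).
S_1 = c0/f = 1 + (9/8)*τ + (135/128)*τ^2 + ...; c1 = 9/8.
S_2 = c1*τ/(S_1 - 1) = 1 + (-15/16)*τ + (-9/256)*τ^2 + ...; c2 = -15/16.
S_3 = c2*τ/(S_2 - 1) = 1 + (-3/80)*τ + (99/6400)*τ^2 + ...; c3 = -3/80.
S_4 = c3*τ/(S_3 - 1) = 1 + (33/80)*τ + (-9/256)*τ^2 + ...; c4 = 33/80.
S_5 = c4*τ/(S_4 - 1) = 1 + (15/176)*τ + (-765/30976)*τ^2 + ...; c5 = 15/176.
S_6 = c5*τ/(S_5 - 1) = 1 + (51/176)*τ + ...; c6 = 51/176.

The regular C-fraction coefficients are [1/2, 9/8, -15/16, -3/80, 33/80, 15/176, 51/176].


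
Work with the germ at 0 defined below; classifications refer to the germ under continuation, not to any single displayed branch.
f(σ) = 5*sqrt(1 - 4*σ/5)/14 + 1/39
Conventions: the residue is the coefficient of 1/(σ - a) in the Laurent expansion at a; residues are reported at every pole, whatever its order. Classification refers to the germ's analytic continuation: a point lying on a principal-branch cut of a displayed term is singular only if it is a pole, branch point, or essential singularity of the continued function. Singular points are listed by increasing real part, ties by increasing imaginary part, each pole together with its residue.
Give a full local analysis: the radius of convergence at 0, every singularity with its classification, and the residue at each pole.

Radius of convergence at 0: 5/4.
At 5/4: an algebraic (square-root) branch point.

Branch term (5/14)*sqrt(1 - σ/(5/4)): its argument vanishes at σ = 5/4, a square-root branch point, modulus 5/4.
The radius of convergence is the smallest modulus among the singular points: 5/4.


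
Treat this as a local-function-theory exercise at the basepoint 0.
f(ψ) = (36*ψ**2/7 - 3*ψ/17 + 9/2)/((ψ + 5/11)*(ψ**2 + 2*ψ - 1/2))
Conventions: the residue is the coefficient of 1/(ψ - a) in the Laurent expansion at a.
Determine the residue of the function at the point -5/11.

The residue is -54167/11543.

At the order-1 pole -5/11 set g(ψ) = (ψ - (-5/11))*f(ψ) = (36*ψ**2/7 - 3*ψ/17 + 9/2)/(ψ**2 + 2*ψ - 1/2).
Simple pole: residue = g(a) at a = -5/11, which is -54167/11543.


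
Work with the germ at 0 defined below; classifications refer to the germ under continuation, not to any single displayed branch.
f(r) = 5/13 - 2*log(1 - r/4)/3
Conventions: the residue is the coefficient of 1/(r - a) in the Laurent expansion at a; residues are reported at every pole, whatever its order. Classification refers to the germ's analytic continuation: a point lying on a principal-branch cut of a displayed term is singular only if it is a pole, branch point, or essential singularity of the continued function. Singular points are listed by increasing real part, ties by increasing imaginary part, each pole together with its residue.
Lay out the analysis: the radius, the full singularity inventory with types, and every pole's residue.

Branch term (-2/3)*log(1 - r/(4)): its argument vanishes at r = 4, a logarithmic branch point, modulus 4.
The radius of convergence is the smallest modulus among the singular points: 4.

Radius of convergence at 0: 4.
At 4: a logarithmic branch point.


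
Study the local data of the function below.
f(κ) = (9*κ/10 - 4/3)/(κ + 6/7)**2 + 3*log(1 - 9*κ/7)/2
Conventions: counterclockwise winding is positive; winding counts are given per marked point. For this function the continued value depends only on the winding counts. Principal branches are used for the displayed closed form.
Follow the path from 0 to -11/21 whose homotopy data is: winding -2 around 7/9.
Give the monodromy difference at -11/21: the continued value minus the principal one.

Continued minus principal equals -(6)*pi*i.

The rational part is single-valued and drops out of the difference; each branch term changes only by its own monodromy.
(3/2)*log(1 - κ/(7/9)): each positive loop around 7/9 adds 2*pi*i to the log, so winding -2 contributes (3/2)*(-2)*2*pi*i = -(6)*pi*i.
Summing the contributions at κ = -11/21 gives -(6)*pi*i.


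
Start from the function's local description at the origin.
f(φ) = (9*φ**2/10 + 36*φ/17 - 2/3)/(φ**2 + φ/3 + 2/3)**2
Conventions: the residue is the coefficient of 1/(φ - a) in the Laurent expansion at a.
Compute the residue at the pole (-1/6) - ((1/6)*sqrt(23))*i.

The residue is -((1926/44965)*sqrt(23))*i.

The factor φ**2 + φ/3 + 2/3 splits as (φ - a)(φ - a') with a = (-1/6) - ((1/6)*sqrt(23))*i, a' = (-1/6) + ((1/6)*sqrt(23))*i. At the order-2 pole a set g(φ) = (φ - a)^2*f(φ) = [9*φ**2/10 + 36*φ/17 - 2/3] / (φ - a')^2.
Order-2 pole: residue = g'(a); g'((-1/6) - ((1/6)*sqrt(23))*i) = -((1926/44965)*sqrt(23))*i, so the residue is -((1926/44965)*sqrt(23))*i.


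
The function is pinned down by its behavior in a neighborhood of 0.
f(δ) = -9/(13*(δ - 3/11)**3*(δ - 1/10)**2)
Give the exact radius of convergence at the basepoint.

The radius of convergence is 1/10.

Denominator factor (δ - 3/11)^3: pole of order 3 at 3/11, modulus 3/11.
Denominator factor (δ - 1/10)^2: pole of order 2 at 1/10, modulus 1/10.
The radius of convergence is the smallest modulus among the singular points: 1/10.


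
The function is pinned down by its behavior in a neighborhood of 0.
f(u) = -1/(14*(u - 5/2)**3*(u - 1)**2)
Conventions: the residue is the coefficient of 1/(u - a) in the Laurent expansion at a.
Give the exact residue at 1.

At the order-2 pole 1 set g(u) = (u - (1))^2*f(u) = -1/(14*(u - 5/2)**3).
Order-2 pole: residue = g'(a); g'(1) = 8/189, so the residue is 8/189.

The residue is 8/189.


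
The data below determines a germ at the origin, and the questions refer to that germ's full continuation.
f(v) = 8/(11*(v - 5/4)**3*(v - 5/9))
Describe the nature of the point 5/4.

The point is a pole of order 3.

The denominator factor v - 5/4 vanishes at 5/4 and appears to the power 3; the numerator there equals 8/11, nonzero, and no other factor vanishes.
Hence a pole whose order is the multiplicity, 3.


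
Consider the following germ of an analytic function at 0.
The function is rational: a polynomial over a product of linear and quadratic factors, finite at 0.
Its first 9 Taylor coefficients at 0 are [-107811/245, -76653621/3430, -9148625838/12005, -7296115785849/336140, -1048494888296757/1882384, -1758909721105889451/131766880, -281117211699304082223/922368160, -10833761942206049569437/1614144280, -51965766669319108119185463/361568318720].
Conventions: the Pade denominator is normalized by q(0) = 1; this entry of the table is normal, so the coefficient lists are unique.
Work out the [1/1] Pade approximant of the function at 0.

The Pade approximant has numerator coefficients [-107811/245, -284225733/38710]; denominator coefficients [1, -56572/1659].

Taylor coefficients needed (read off): a_0 = -107811/245, a_1 = -76653621/3430, a_2 = -9148625838/12005.
Write the denominator as Q(u) = 1 + q1*u. Requiring Q*f - P = O(u^3) with deg P <= 1 kills the coefficients of u^2..u^2 in Q*f:
  u^2: a_2 + q1*a_1 = 0, i.e. -9148625838/12005 + (-76653621/3430)*q1 = 0.
Solving this linear system: q1 = -56572/1659.
The numerator is Q*f truncated at degree 1: P0 = a_0 = -107811/245; P1 = a_1 + q1*a_0 = -284225733/38710.


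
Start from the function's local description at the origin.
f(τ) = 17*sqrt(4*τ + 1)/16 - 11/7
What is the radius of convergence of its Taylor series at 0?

The radius of convergence is 1/4.

Branch term (17/16)*sqrt(1 - τ/(-1/4)): its argument vanishes at τ = -1/4, a square-root branch point, modulus 1/4.
The radius of convergence is the smallest modulus among the singular points: 1/4.


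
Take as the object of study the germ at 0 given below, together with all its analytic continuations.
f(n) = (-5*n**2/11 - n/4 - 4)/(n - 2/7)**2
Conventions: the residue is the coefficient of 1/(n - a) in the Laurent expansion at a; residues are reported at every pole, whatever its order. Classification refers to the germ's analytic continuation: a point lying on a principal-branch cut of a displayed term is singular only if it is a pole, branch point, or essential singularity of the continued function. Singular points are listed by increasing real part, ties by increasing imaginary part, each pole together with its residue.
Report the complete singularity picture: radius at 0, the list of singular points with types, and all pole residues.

Denominator factor (n - 2/7)^2: pole of order 2 at 2/7, modulus 2/7.
The radius of convergence is the smallest modulus among the singular points: 2/7.
At the order-2 pole 2/7 set g(n) = (n - (2/7))^2*f(n) = -5*n**2/11 - n/4 - 4.
Order-2 pole: residue = g'(a); g'(2/7) = -157/308, so the residue is -157/308.

Radius of convergence at 0: 2/7.
At 2/7: a pole of order 2; residue -157/308.


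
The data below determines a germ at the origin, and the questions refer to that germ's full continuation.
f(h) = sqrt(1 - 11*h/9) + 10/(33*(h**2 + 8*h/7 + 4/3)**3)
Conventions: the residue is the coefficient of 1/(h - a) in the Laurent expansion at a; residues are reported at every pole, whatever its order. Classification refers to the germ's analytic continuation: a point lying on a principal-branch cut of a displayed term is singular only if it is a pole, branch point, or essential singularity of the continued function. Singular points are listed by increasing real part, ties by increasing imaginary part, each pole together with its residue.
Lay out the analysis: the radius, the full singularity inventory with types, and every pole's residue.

Radius of convergence at 0: 9/11.
At (-4/7) - ((2/21)*sqrt(111))*i: a pole of order 3; residue ((756315/142638848)*sqrt(111))*i.
At (-4/7) + ((2/21)*sqrt(111))*i: a pole of order 3; residue -((756315/142638848)*sqrt(111))*i.
At 9/11: an algebraic (square-root) branch point.

Denominator factor (h**2 + 8*h/7 + 4/3)^3: discriminant -592/147, complex-conjugate roots (-4/7) + ((2/21)*sqrt(111))*i and (-4/7) - ((2/21)*sqrt(111))*i; poles of order 3, moduli (2/3)*sqrt(3) and (2/3)*sqrt(3).
Branch term (1)*sqrt(1 - h/(9/11)): its argument vanishes at h = 9/11, a square-root branch point, modulus 9/11.
The radius of convergence is the smallest modulus among the singular points: 9/11.
The branch term is analytic at (-4/7) - ((2/21)*sqrt(111))*i and contributes nothing to the residue; only the rational part matters.
The factor h**2 + 8*h/7 + 4/3 splits as (h - a)(h - a') with a = (-4/7) - ((2/21)*sqrt(111))*i, a' = (-4/7) + ((2/21)*sqrt(111))*i. At the order-3 pole a set g(h) = (h - a)^3*(rational part) = [10/33] / (h - a')^3.
Order-3 pole: residue = g''(a)/2; g''((-4/7) - ((2/21)*sqrt(111))*i) = ((756315/71319424)*sqrt(111))*i, so the residue is ((756315/142638848)*sqrt(111))*i.
The branch term is analytic at (-4/7) + ((2/21)*sqrt(111))*i and contributes nothing to the residue; only the rational part matters.
The factor h**2 + 8*h/7 + 4/3 splits as (h - a)(h - a') with a = (-4/7) + ((2/21)*sqrt(111))*i, a' = (-4/7) - ((2/21)*sqrt(111))*i. At the order-3 pole a set g(h) = (h - a)^3*(rational part) = [10/33] / (h - a')^3.
Order-3 pole: residue = g''(a)/2; g''((-4/7) + ((2/21)*sqrt(111))*i) = -((756315/71319424)*sqrt(111))*i, so the residue is -((756315/142638848)*sqrt(111))*i.
List the singular points by increasing real part (a conjugate pair: the negative imaginary part first).


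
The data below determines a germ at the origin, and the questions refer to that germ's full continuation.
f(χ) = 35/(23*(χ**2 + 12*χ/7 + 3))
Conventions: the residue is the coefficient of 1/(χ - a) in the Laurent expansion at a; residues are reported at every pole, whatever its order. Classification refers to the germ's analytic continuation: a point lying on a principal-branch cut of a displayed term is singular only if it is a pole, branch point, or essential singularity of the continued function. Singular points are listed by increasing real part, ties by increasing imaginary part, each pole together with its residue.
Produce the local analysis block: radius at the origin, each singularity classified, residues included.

Radius of convergence at 0: sqrt(3).
At (-6/7) - ((1/7)*sqrt(111))*i: a pole of order 1; residue ((245/5106)*sqrt(111))*i.
At (-6/7) + ((1/7)*sqrt(111))*i: a pole of order 1; residue -((245/5106)*sqrt(111))*i.

Denominator factor (χ**2 + 12*χ/7 + 3): discriminant -444/49, complex-conjugate roots (-6/7) + ((1/7)*sqrt(111))*i and (-6/7) - ((1/7)*sqrt(111))*i; poles of order 1, moduli sqrt(3) and sqrt(3).
The radius of convergence is the smallest modulus among the singular points: sqrt(3).
The factor χ**2 + 12*χ/7 + 3 splits as (χ - a)(χ - a') with a = (-6/7) - ((1/7)*sqrt(111))*i, a' = (-6/7) + ((1/7)*sqrt(111))*i. At the order-1 pole a set g(χ) = (χ - a)*f(χ) = [35/23] / (χ - a').
Simple pole: residue = g(a) at a = (-6/7) - ((1/7)*sqrt(111))*i, which is ((245/5106)*sqrt(111))*i.
The factor χ**2 + 12*χ/7 + 3 splits as (χ - a)(χ - a') with a = (-6/7) + ((1/7)*sqrt(111))*i, a' = (-6/7) - ((1/7)*sqrt(111))*i. At the order-1 pole a set g(χ) = (χ - a)*f(χ) = [35/23] / (χ - a').
Simple pole: residue = g(a) at a = (-6/7) + ((1/7)*sqrt(111))*i, which is -((245/5106)*sqrt(111))*i.
List the singular points by increasing real part (a conjugate pair: the negative imaginary part first).


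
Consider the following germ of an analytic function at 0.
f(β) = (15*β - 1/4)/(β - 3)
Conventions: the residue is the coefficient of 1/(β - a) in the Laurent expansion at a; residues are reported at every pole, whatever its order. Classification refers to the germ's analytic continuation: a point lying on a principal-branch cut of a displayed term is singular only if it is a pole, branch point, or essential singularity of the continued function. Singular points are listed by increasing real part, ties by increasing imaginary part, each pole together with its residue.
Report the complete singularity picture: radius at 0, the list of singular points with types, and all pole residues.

Radius of convergence at 0: 3.
At 3: a pole of order 1; residue 179/4.

Denominator factor (β - 3): pole of order 1 at 3, modulus 3.
The radius of convergence is the smallest modulus among the singular points: 3.
At the order-1 pole 3 set g(β) = (β - (3))*f(β) = 15*β - 1/4.
Simple pole: residue = g(a) at a = 3, which is 179/4.


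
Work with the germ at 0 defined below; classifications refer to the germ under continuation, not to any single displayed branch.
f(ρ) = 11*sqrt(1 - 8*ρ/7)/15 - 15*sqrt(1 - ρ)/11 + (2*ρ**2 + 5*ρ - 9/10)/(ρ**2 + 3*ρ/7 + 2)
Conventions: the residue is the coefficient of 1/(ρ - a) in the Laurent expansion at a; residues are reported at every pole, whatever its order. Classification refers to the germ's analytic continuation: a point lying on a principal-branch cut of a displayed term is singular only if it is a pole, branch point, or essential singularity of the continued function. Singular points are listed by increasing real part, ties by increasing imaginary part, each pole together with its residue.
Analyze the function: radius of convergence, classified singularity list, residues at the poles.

Denominator factor (ρ**2 + 3*ρ/7 + 2): discriminant -383/49, complex-conjugate roots (-3/14) + ((1/14)*sqrt(383))*i and (-3/14) - ((1/14)*sqrt(383))*i; poles of order 1, moduli sqrt(2) and sqrt(2).
Branch term (11/15)*sqrt(1 - ρ/(7/8)): its argument vanishes at ρ = 7/8, a square-root branch point, modulus 7/8.
Branch term (-15/11)*sqrt(1 - ρ/(1)): its argument vanishes at ρ = 1, a square-root branch point, modulus 1.
The radius of convergence is the smallest modulus among the singular points: 7/8.
The branch terms are analytic at (-3/14) - ((1/14)*sqrt(383))*i and contribute nothing to the residue; only the rational part matters.
The factor ρ**2 + 3*ρ/7 + 2 splits as (ρ - a)(ρ - a') with a = (-3/14) - ((1/14)*sqrt(383))*i, a' = (-3/14) + ((1/14)*sqrt(383))*i. At the order-1 pole a set g(ρ) = (ρ - a)*(rational part) = [2*ρ**2 + 5*ρ - 9/10] / (ρ - a').
Simple pole: residue = g(a) at a = (-3/14) - ((1/14)*sqrt(383))*i, which is (29/14) - ((1418/13405)*sqrt(383))*i.
The branch terms are analytic at (-3/14) + ((1/14)*sqrt(383))*i and contribute nothing to the residue; only the rational part matters.
The factor ρ**2 + 3*ρ/7 + 2 splits as (ρ - a)(ρ - a') with a = (-3/14) + ((1/14)*sqrt(383))*i, a' = (-3/14) - ((1/14)*sqrt(383))*i. At the order-1 pole a set g(ρ) = (ρ - a)*(rational part) = [2*ρ**2 + 5*ρ - 9/10] / (ρ - a').
Simple pole: residue = g(a) at a = (-3/14) + ((1/14)*sqrt(383))*i, which is (29/14) + ((1418/13405)*sqrt(383))*i.
List the singular points by increasing real part (a conjugate pair: the negative imaginary part first).

Radius of convergence at 0: 7/8.
At (-3/14) - ((1/14)*sqrt(383))*i: a pole of order 1; residue (29/14) - ((1418/13405)*sqrt(383))*i.
At (-3/14) + ((1/14)*sqrt(383))*i: a pole of order 1; residue (29/14) + ((1418/13405)*sqrt(383))*i.
At 7/8: an algebraic (square-root) branch point.
At 1: an algebraic (square-root) branch point.


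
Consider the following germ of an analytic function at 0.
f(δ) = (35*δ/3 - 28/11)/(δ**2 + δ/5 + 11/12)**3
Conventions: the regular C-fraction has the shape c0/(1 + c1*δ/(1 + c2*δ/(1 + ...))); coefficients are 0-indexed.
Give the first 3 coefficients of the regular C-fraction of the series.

The regular C-fraction coefficients are [-48384/14641, 3457/660, -11945233/2281620].

Taylor coefficients (expand at 0): a_0 = -48384/14641, a_1 = 13938624/805255, a_2 = -1886976/44289025.
c0 = a_0 = -48384/14641. Peel one level at a time: if S = 1 + c*δ/S' with S'(0) = 1, then c is the δ-coefficient of S and S' = c*δ/(S - 1).
S_1 = c0/f = 1 + (3457/660)*δ + (11945233/435600)*δ^2 + ...; c1 = 3457/660.
S_2 = c1*δ/(S_1 - 1) = 1 + (-11945233/2281620)*δ + ...; c2 = -11945233/2281620.


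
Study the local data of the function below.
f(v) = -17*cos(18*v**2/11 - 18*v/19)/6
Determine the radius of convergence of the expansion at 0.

The radius of convergence is infinite.

The factor cos(18*v**2/11 - 18*v/19) is entire and contributes no finite singular point.
The polynomial part has no poles.
No finite singular points: the Taylor series at 0 converges everywhere.


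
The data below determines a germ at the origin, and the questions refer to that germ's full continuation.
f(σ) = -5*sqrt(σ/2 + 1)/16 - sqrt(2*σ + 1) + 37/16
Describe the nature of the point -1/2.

The point is an algebraic (square-root) branch point.

The term (-1)*sqrt(1 - σ/(-1/2)) has argument 1 - -1/2/(-1/2) = 0 at -1/2: a square-root (algebraic, two-sheeted) branch point; the remaining terms are analytic or single-valued there.


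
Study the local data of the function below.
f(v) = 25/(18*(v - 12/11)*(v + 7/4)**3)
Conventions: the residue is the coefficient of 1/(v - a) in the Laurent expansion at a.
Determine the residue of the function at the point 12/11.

At the order-1 pole 12/11 set g(v) = (v - (12/11))*f(v) = 25/(18*(v + 7/4)**3).
Simple pole: residue = g(a) at a = 12/11, which is 42592/703125.

The residue is 42592/703125.


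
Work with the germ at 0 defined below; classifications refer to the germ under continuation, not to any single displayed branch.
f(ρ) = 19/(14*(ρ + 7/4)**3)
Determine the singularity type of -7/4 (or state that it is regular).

The denominator factor ρ + 7/4 vanishes at -7/4 and appears to the power 3; the numerator there equals 19/14, nonzero, and no other factor vanishes.
Hence a pole whose order is the multiplicity, 3.

The point is a pole of order 3.


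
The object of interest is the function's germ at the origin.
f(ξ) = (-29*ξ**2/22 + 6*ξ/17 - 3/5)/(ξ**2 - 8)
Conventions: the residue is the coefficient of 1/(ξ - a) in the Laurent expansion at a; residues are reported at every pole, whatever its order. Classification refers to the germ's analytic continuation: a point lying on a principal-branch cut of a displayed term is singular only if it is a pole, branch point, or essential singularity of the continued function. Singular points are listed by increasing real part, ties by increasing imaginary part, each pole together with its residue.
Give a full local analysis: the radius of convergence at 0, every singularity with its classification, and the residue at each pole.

Radius of convergence at 0: (2)*sqrt(2).
At -(2)*sqrt(2): a pole of order 1; residue 3/17 + (613/440)*sqrt(2).
At (2)*sqrt(2): a pole of order 1; residue 3/17 - (613/440)*sqrt(2).

Denominator factor (ξ**2 - 8): discriminant 32, real irrational roots (2)*sqrt(2) and -(2)*sqrt(2); poles of order 1, moduli (2)*sqrt(2) and (2)*sqrt(2).
The radius of convergence is the smallest modulus among the singular points: (2)*sqrt(2).
The factor ξ**2 - 8 splits as (ξ - a)(ξ - a') with a = -(2)*sqrt(2), a' = (2)*sqrt(2). At the order-1 pole a set g(ξ) = (ξ - a)*f(ξ) = [-29*ξ**2/22 + 6*ξ/17 - 3/5] / (ξ - a').
Simple pole: residue = g(a) at a = -(2)*sqrt(2), which is 3/17 + (613/440)*sqrt(2).
The factor ξ**2 - 8 splits as (ξ - a)(ξ - a') with a = (2)*sqrt(2), a' = -(2)*sqrt(2). At the order-1 pole a set g(ξ) = (ξ - a)*f(ξ) = [-29*ξ**2/22 + 6*ξ/17 - 3/5] / (ξ - a').
Simple pole: residue = g(a) at a = (2)*sqrt(2), which is 3/17 - (613/440)*sqrt(2).
List the singular points by increasing real part (a conjugate pair: the negative imaginary part first).


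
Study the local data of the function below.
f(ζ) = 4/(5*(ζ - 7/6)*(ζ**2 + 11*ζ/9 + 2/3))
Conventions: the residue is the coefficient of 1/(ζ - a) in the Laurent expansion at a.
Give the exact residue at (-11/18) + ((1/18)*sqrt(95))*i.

The factor ζ**2 + 11*ζ/9 + 2/3 splits as (ζ - a)(ζ - a') with a = (-11/18) + ((1/18)*sqrt(95))*i, a' = (-11/18) - ((1/18)*sqrt(95))*i. At the order-1 pole a set g(ζ) = (ζ - a)*f(ζ) = [4/(5*(ζ - 7/6))] / (ζ - a').
Simple pole: residue = g(a) at a = (-11/18) + ((1/18)*sqrt(95))*i, which is (-216/1865) + ((6912/177175)*sqrt(95))*i.

The residue is (-216/1865) + ((6912/177175)*sqrt(95))*i.


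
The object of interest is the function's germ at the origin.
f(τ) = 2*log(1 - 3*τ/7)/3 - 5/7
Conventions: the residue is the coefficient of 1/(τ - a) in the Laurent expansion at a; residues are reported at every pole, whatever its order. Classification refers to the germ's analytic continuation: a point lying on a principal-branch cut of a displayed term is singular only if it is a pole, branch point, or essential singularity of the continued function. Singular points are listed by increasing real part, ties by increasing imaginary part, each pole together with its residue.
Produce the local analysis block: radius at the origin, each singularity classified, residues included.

Radius of convergence at 0: 7/3.
At 7/3: a logarithmic branch point.

Branch term (2/3)*log(1 - τ/(7/3)): its argument vanishes at τ = 7/3, a logarithmic branch point, modulus 7/3.
The radius of convergence is the smallest modulus among the singular points: 7/3.


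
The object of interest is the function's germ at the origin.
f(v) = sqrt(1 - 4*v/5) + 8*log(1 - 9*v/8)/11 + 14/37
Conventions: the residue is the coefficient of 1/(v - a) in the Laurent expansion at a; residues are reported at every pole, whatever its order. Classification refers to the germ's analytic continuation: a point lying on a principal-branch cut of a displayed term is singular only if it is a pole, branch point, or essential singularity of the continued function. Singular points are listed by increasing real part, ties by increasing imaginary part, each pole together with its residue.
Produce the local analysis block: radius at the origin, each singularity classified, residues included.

Radius of convergence at 0: 8/9.
At 8/9: a logarithmic branch point.
At 5/4: an algebraic (square-root) branch point.

Branch term (8/11)*log(1 - v/(8/9)): its argument vanishes at v = 8/9, a logarithmic branch point, modulus 8/9.
Branch term (1)*sqrt(1 - v/(5/4)): its argument vanishes at v = 5/4, a square-root branch point, modulus 5/4.
The radius of convergence is the smallest modulus among the singular points: 8/9.
List the singular points by increasing real part (a conjugate pair: the negative imaginary part first).


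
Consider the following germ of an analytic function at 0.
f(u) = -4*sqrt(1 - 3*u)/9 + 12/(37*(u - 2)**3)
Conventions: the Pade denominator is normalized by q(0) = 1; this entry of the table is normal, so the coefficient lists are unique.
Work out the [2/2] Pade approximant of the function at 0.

The Pade approximant has numerator coefficients [-323/666, 7642379/4489284, -436078/374107]; denominator coefficients [1, -22860/10111, 9801/20222].

Taylor coefficients needed (expand at 0): a_0 = -323/666, a_1 = 269/444, a_2 = 65/148, a_3 = 207/296, a_4 = 405/296.
Write the denominator as Q(u) = 1 + q1*u + q2*u^2. Requiring Q*f - P = O(u^5) with deg P <= 2 kills the coefficients of u^3..u^4 in Q*f:
  u^3: a_3 + q1*a_2 + q2*a_1 = 0, i.e. 207/296 + (65/148)*q1 + (269/444)*q2 = 0.
  u^4: a_4 + q1*a_3 + q2*a_2 = 0, i.e. 405/296 + (207/296)*q1 + (65/148)*q2 = 0.
Solving this linear system: q1 = -22860/10111, q2 = 9801/20222.
The numerator is Q*f truncated at degree 2: P0 = a_0 = -323/666; P1 = a_1 + q1*a_0 = 7642379/4489284; P2 = a_2 + q1*a_1 + q2*a_0 = -436078/374107.


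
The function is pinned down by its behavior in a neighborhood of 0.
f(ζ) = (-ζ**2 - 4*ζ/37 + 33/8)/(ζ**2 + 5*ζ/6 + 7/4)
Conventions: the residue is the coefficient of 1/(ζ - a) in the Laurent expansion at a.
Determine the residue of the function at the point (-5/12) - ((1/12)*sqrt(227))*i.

The residue is (161/444) + ((7423/50394)*sqrt(227))*i.

The factor ζ**2 + 5*ζ/6 + 7/4 splits as (ζ - a)(ζ - a') with a = (-5/12) - ((1/12)*sqrt(227))*i, a' = (-5/12) + ((1/12)*sqrt(227))*i. At the order-1 pole a set g(ζ) = (ζ - a)*f(ζ) = [-ζ**2 - 4*ζ/37 + 33/8] / (ζ - a').
Simple pole: residue = g(a) at a = (-5/12) - ((1/12)*sqrt(227))*i, which is (161/444) + ((7423/50394)*sqrt(227))*i.


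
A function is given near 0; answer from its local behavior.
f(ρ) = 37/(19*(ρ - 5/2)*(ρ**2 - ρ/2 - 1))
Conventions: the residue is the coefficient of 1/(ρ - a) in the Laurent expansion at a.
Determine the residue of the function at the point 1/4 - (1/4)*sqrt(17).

The factor ρ**2 - ρ/2 - 1 splits as (ρ - a)(ρ - a') with a = 1/4 - (1/4)*sqrt(17), a' = 1/4 + (1/4)*sqrt(17). At the order-1 pole a set g(ρ) = (ρ - a)*f(ρ) = [37/(19*(ρ - 5/2))] / (ρ - a').
Simple pole: residue = g(a) at a = 1/4 - (1/4)*sqrt(17), which is -37/152 + (333/2584)*sqrt(17).

The residue is -37/152 + (333/2584)*sqrt(17).


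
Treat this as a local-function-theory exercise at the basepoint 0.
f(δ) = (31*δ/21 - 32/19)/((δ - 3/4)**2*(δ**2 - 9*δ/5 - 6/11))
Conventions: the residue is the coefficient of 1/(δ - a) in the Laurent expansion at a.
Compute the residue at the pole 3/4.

The residue is -220493680/182998557.

At the order-2 pole 3/4 set g(δ) = (δ - (3/4))^2*f(δ) = (31*δ/21 - 32/19)/(δ**2 - 9*δ/5 - 6/11).
Order-2 pole: residue = g'(a); g'(3/4) = -220493680/182998557, so the residue is -220493680/182998557.


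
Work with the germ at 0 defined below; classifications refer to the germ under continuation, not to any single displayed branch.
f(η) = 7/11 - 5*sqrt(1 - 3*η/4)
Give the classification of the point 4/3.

The point is an algebraic (square-root) branch point.

The term (-5)*sqrt(1 - η/(4/3)) has argument 1 - 4/3/(4/3) = 0 at 4/3: a square-root (algebraic, two-sheeted) branch point; the remaining terms are analytic or single-valued there.


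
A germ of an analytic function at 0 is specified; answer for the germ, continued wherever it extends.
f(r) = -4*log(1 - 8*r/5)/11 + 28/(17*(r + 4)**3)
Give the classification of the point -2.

The point is a regular point.

Denominator factors: r + 4 = 2 at r = -2 — none vanishes.
Branch term log(1 - r/(5/8)): argument at -2 is 21/5, nonzero, so -2 is not its branch point (a point on a principal cut is still regular for the continued germ).
So the germ continues analytically to -2.


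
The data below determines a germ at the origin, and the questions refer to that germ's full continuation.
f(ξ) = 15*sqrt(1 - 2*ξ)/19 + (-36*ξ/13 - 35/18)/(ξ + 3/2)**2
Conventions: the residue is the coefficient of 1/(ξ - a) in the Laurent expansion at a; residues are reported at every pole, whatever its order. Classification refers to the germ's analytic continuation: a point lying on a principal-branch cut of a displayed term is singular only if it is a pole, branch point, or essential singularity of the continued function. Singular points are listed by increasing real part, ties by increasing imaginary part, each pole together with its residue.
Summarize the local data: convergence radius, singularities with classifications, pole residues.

Denominator factor (ξ + 3/2)^2: pole of order 2 at -3/2, modulus 3/2.
Branch term (15/19)*sqrt(1 - ξ/(1/2)): its argument vanishes at ξ = 1/2, a square-root branch point, modulus 1/2.
The radius of convergence is the smallest modulus among the singular points: 1/2.
The branch term is analytic at -3/2 and contributes nothing to the residue; only the rational part matters.
At the order-2 pole -3/2 set g(ξ) = (ξ - (-3/2))^2*(rational part) = -36*ξ/13 - 35/18.
Order-2 pole: residue = g'(a); g'(-3/2) = -36/13, so the residue is -36/13.
List the singular points by increasing real part (a conjugate pair: the negative imaginary part first).

Radius of convergence at 0: 1/2.
At -3/2: a pole of order 2; residue -36/13.
At 1/2: an algebraic (square-root) branch point.


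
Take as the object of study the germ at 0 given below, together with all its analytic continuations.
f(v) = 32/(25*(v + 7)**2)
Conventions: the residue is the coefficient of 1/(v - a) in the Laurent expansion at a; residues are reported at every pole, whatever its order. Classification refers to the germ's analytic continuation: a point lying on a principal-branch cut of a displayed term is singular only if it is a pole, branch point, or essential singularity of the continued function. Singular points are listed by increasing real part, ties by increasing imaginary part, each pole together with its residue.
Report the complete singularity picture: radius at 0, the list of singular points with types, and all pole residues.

Denominator factor (v + 7)^2: pole of order 2 at -7, modulus 7.
The radius of convergence is the smallest modulus among the singular points: 7.
At the order-2 pole -7 set g(v) = (v - (-7))^2*f(v) = 32/25.
Order-2 pole: residue = g'(a); g'(-7) = 0, so the residue is 0.

Radius of convergence at 0: 7.
At -7: a pole of order 2; residue 0.


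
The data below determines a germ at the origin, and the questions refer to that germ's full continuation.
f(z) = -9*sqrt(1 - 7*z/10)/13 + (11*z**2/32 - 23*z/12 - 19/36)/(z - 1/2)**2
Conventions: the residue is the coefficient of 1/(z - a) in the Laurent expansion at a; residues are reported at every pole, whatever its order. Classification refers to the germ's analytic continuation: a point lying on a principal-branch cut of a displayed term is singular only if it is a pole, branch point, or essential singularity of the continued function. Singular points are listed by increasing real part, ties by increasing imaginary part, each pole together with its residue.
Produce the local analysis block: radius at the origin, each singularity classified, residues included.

Radius of convergence at 0: 1/2.
At 1/2: a pole of order 2; residue -151/96.
At 10/7: an algebraic (square-root) branch point.

Denominator factor (z - 1/2)^2: pole of order 2 at 1/2, modulus 1/2.
Branch term (-9/13)*sqrt(1 - z/(10/7)): its argument vanishes at z = 10/7, a square-root branch point, modulus 10/7.
The radius of convergence is the smallest modulus among the singular points: 1/2.
The branch term is analytic at 1/2 and contributes nothing to the residue; only the rational part matters.
At the order-2 pole 1/2 set g(z) = (z - (1/2))^2*(rational part) = 11*z**2/32 - 23*z/12 - 19/36.
Order-2 pole: residue = g'(a); g'(1/2) = -151/96, so the residue is -151/96.
List the singular points by increasing real part (a conjugate pair: the negative imaginary part first).
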